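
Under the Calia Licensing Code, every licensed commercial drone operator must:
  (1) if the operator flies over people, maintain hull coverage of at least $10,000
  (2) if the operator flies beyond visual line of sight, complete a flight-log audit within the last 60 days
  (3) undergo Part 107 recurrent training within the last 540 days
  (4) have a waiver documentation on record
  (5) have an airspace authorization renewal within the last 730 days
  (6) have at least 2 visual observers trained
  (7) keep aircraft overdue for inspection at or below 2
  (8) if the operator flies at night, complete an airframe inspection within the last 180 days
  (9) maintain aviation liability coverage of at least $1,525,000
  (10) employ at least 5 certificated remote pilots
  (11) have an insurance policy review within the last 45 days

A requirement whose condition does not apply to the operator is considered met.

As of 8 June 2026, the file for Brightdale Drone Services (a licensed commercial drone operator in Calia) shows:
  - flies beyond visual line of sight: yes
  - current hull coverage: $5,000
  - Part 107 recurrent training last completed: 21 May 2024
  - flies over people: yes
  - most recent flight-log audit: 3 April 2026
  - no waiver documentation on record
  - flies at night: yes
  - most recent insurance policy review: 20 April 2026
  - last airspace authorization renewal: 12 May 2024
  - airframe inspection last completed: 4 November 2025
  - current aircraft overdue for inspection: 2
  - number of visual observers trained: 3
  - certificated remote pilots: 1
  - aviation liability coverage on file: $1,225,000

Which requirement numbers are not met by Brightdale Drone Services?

1, 2, 3, 4, 5, 8, 9, 10, 11

1. condition 'flies over people' holds; hull coverage $5,000 < $10,000 → not met
2. condition 'flies beyond visual line of sight' holds; flight-log audit 66 days ago vs limit 60 → not met
3. Part 107 recurrent training 748 days ago vs limit 540 → not met
4. waiver documentation absent → not met
5. airspace authorization renewal 757 days ago vs limit 730 → not met
6. visual observers trained 3 ≥ 2 → met
7. aircraft overdue for inspection 2 ≤ 2 → met
8. condition 'flies at night' holds; airframe inspection 216 days ago vs limit 180 → not met
9. aviation liability coverage $1,225,000 < $1,525,000 → not met
10. certificated remote pilots 1 < 5 → not met
11. insurance policy review 49 days ago vs limit 45 → not met
Not met: 1, 2, 3, 4, 5, 8, 9, 10, 11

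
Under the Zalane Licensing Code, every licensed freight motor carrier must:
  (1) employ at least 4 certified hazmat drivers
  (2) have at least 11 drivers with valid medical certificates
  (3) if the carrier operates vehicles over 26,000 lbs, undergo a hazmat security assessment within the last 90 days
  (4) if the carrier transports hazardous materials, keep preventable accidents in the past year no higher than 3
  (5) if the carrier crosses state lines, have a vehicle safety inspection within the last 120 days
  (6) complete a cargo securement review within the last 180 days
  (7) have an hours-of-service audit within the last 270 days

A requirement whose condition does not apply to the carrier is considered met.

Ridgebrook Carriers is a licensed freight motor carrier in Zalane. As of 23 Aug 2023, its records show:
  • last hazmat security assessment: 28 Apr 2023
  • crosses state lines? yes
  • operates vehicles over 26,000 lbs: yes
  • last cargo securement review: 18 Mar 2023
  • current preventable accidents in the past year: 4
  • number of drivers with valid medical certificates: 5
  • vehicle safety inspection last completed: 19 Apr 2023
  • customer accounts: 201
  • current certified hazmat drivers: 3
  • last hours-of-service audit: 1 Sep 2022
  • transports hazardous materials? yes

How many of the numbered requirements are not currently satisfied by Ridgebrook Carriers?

6

1. certified hazmat drivers 3 < 4 → not met
2. drivers with valid medical certificates 5 < 11 → not met
3. condition 'operates vehicles over 26,000 lbs' holds; hazmat security assessment 117 days ago vs limit 90 → not met
4. condition 'transports hazardous materials' holds; preventable accidents in the past year 4 > 3 → not met
5. condition 'crosses state lines' holds; vehicle safety inspection 126 days ago vs limit 120 → not met
6. cargo securement review 158 days ago vs limit 180 → met
7. hours-of-service audit 356 days ago vs limit 270 → not met
Not met: 6 of 7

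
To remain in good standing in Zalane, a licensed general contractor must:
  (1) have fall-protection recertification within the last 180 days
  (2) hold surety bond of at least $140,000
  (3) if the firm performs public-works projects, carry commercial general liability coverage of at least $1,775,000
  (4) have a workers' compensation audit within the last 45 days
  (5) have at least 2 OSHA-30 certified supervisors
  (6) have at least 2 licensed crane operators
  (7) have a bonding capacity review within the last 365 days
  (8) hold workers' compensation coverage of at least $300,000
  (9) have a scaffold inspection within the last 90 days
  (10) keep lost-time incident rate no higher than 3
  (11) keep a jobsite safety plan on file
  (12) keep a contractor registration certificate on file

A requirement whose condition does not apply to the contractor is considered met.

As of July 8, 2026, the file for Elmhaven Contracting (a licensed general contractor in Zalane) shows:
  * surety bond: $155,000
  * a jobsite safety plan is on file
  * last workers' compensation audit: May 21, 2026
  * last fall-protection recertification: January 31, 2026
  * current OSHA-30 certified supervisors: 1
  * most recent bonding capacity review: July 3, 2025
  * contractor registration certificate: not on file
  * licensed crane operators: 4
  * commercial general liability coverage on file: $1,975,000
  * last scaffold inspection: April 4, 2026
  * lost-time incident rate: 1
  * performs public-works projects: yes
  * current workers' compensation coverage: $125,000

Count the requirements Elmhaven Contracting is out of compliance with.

6

1. fall-protection recertification 158 days ago vs limit 180 → met
2. surety bond $155,000 ≥ $140,000 → met
3. condition 'performs public-works projects' holds; commercial general liability coverage $1,975,000 ≥ $1,775,000 → met
4. workers' compensation audit 48 days ago vs limit 45 → not met
5. OSHA-30 certified supervisors 1 < 2 → not met
6. licensed crane operators 4 ≥ 2 → met
7. bonding capacity review 370 days ago vs limit 365 → not met
8. workers' compensation coverage $125,000 < $300,000 → not met
9. scaffold inspection 95 days ago vs limit 90 → not met
10. lost-time incident rate 1 ≤ 3 → met
11. jobsite safety plan present → met
12. contractor registration certificate absent → not met
Not met: 6 of 12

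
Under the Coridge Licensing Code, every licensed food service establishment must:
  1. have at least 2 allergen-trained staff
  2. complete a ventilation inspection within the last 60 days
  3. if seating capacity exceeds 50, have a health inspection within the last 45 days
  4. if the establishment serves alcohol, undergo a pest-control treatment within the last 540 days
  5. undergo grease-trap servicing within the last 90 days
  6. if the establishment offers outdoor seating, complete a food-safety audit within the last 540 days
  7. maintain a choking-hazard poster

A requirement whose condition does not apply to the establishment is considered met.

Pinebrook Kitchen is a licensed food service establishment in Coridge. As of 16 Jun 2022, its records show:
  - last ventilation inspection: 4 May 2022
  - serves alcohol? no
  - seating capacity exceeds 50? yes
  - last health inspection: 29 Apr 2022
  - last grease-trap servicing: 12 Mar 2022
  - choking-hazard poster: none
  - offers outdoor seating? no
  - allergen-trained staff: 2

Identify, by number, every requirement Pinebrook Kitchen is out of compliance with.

1. allergen-trained staff 2 ≥ 2 → met
2. ventilation inspection 43 days ago vs limit 60 → met
3. condition 'seating capacity exceeds 50' holds; health inspection 48 days ago vs limit 45 → not met
4. condition 'serves alcohol' does not hold → requirement n/a → met
5. grease-trap servicing 96 days ago vs limit 90 → not met
6. condition 'offers outdoor seating' does not hold → requirement n/a → met
7. choking-hazard poster absent → not met
Not met: 3, 5, 7

3, 5, 7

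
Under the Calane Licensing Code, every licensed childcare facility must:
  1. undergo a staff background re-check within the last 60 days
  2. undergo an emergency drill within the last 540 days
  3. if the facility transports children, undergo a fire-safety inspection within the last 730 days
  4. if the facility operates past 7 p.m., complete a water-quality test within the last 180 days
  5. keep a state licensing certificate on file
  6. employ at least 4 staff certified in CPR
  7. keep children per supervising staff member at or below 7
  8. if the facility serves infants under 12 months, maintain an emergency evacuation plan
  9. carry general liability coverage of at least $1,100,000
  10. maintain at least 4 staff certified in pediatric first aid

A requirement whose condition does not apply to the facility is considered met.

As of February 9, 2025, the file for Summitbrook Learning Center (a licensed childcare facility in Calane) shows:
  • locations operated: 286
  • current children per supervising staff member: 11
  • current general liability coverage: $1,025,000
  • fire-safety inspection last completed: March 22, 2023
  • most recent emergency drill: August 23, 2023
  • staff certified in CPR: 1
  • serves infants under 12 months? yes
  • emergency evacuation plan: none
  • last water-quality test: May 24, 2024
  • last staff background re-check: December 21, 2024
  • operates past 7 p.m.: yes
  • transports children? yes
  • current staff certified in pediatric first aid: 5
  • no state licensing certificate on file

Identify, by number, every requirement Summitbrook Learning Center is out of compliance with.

4, 5, 6, 7, 8, 9

1. staff background re-check 50 days ago vs limit 60 → met
2. emergency drill 536 days ago vs limit 540 → met
3. condition 'transports children' holds; fire-safety inspection 690 days ago vs limit 730 → met
4. condition 'operates past 7 p.m.' holds; water-quality test 261 days ago vs limit 180 → not met
5. state licensing certificate absent → not met
6. staff certified in CPR 1 < 4 → not met
7. children per supervising staff member 11 > 7 → not met
8. condition 'serves infants under 12 months' holds; emergency evacuation plan absent → not met
9. general liability coverage $1,025,000 < $1,100,000 → not met
10. staff certified in pediatric first aid 5 ≥ 4 → met
Not met: 4, 5, 6, 7, 8, 9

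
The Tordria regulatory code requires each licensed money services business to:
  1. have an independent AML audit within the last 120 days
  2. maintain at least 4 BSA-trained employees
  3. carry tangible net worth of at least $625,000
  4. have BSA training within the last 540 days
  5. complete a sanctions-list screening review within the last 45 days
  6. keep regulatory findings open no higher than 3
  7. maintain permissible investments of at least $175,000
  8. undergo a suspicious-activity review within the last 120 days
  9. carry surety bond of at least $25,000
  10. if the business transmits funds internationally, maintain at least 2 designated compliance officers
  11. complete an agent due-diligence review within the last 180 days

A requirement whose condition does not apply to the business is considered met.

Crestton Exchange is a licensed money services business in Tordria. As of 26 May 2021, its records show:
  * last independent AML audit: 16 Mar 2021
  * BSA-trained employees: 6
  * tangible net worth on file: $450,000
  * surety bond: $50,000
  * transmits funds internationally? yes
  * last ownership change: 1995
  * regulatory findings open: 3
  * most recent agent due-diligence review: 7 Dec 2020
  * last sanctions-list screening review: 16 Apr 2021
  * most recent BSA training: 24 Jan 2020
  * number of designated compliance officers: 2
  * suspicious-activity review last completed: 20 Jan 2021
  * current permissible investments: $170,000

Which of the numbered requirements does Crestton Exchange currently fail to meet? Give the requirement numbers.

1. independent AML audit 71 days ago vs limit 120 → met
2. BSA-trained employees 6 ≥ 4 → met
3. tangible net worth $450,000 < $625,000 → not met
4. BSA training 488 days ago vs limit 540 → met
5. sanctions-list screening review 40 days ago vs limit 45 → met
6. regulatory findings open 3 ≤ 3 → met
7. permissible investments $170,000 < $175,000 → not met
8. suspicious-activity review 126 days ago vs limit 120 → not met
9. surety bond $50,000 ≥ $25,000 → met
10. condition 'transmits funds internationally' holds; designated compliance officers 2 ≥ 2 → met
11. agent due-diligence review 170 days ago vs limit 180 → met
Not met: 3, 7, 8

3, 7, 8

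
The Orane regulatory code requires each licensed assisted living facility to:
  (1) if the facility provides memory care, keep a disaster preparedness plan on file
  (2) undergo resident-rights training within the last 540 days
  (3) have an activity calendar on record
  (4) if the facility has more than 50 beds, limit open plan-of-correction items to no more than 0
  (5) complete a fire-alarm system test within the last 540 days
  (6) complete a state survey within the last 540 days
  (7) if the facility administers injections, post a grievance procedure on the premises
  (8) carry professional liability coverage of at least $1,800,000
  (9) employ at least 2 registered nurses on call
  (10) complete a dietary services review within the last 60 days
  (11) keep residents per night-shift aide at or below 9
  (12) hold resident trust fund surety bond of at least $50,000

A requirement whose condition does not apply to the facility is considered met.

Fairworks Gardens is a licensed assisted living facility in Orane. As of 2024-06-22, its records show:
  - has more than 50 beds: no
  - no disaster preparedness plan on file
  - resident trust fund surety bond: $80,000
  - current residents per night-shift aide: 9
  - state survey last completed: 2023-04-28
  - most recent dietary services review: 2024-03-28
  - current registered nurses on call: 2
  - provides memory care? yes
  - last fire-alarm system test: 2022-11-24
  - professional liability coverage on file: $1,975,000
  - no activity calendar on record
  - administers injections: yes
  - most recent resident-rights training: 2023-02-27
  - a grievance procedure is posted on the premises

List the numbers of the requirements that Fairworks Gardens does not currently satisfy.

1, 3, 5, 10

1. condition 'provides memory care' holds; disaster preparedness plan absent → not met
2. resident-rights training 481 days ago vs limit 540 → met
3. activity calendar absent → not met
4. condition 'has more than 50 beds' does not hold → requirement n/a → met
5. fire-alarm system test 576 days ago vs limit 540 → not met
6. state survey 421 days ago vs limit 540 → met
7. condition 'administers injections' holds; grievance procedure present → met
8. professional liability coverage $1,975,000 ≥ $1,800,000 → met
9. registered nurses on call 2 ≥ 2 → met
10. dietary services review 86 days ago vs limit 60 → not met
11. residents per night-shift aide 9 ≤ 9 → met
12. resident trust fund surety bond $80,000 ≥ $50,000 → met
Not met: 1, 3, 5, 10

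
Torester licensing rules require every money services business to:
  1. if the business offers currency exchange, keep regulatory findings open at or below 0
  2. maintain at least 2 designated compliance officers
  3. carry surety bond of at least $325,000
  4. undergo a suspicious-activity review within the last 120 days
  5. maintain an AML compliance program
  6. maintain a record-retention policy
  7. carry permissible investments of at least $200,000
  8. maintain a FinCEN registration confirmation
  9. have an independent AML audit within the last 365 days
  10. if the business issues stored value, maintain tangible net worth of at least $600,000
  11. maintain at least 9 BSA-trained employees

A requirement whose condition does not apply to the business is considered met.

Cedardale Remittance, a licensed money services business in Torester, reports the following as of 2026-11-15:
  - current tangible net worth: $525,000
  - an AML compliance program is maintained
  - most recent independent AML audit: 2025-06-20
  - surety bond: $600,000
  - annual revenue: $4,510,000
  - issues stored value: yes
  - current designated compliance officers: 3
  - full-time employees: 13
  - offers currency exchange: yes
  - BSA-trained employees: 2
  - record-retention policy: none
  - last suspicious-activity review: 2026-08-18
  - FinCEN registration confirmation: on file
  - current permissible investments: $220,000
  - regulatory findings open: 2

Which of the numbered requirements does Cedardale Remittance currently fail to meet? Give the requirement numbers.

1. condition 'offers currency exchange' holds; regulatory findings open 2 > 0 → not met
2. designated compliance officers 3 ≥ 2 → met
3. surety bond $600,000 ≥ $325,000 → met
4. suspicious-activity review 89 days ago vs limit 120 → met
5. AML compliance program present → met
6. record-retention policy absent → not met
7. permissible investments $220,000 ≥ $200,000 → met
8. FinCEN registration confirmation present → met
9. independent AML audit 513 days ago vs limit 365 → not met
10. condition 'issues stored value' holds; tangible net worth $525,000 < $600,000 → not met
11. BSA-trained employees 2 < 9 → not met
Not met: 1, 6, 9, 10, 11

1, 6, 9, 10, 11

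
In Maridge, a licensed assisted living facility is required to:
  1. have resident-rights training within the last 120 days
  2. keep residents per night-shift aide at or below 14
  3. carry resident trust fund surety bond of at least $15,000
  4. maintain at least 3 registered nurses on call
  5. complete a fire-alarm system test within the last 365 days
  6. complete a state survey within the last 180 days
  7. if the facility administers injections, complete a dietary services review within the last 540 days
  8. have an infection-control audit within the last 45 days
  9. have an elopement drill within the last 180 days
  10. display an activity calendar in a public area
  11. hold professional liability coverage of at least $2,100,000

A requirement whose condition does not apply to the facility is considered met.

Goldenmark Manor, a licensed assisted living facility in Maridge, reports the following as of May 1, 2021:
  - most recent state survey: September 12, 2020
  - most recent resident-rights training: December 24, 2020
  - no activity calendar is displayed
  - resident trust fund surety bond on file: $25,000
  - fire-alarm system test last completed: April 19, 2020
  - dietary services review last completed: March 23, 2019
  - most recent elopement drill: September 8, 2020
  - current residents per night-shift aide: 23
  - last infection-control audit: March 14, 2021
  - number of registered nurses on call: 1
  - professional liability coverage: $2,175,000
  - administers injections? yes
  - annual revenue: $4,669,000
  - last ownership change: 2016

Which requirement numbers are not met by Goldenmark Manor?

1, 2, 4, 5, 6, 7, 8, 9, 10

1. resident-rights training 128 days ago vs limit 120 → not met
2. residents per night-shift aide 23 > 14 → not met
3. resident trust fund surety bond $25,000 ≥ $15,000 → met
4. registered nurses on call 1 < 3 → not met
5. fire-alarm system test 377 days ago vs limit 365 → not met
6. state survey 231 days ago vs limit 180 → not met
7. condition 'administers injections' holds; dietary services review 770 days ago vs limit 540 → not met
8. infection-control audit 48 days ago vs limit 45 → not met
9. elopement drill 235 days ago vs limit 180 → not met
10. activity calendar absent → not met
11. professional liability coverage $2,175,000 ≥ $2,100,000 → met
Not met: 1, 2, 4, 5, 6, 7, 8, 9, 10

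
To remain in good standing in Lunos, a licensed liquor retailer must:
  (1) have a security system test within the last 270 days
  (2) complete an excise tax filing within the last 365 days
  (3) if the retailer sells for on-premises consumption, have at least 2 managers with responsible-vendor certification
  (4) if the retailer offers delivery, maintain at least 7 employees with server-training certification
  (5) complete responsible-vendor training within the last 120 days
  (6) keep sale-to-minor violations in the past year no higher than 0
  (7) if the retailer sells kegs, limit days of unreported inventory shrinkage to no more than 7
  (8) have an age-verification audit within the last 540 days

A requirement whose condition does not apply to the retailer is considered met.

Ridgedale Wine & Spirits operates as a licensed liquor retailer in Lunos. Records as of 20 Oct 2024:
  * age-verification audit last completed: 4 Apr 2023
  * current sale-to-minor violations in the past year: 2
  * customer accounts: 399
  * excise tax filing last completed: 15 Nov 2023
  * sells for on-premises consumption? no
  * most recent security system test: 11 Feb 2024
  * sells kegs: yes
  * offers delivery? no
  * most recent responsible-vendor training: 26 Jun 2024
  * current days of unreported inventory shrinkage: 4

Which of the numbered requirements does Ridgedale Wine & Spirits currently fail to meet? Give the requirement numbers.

6, 8

1. security system test 252 days ago vs limit 270 → met
2. excise tax filing 340 days ago vs limit 365 → met
3. condition 'sells for on-premises consumption' does not hold → requirement n/a → met
4. condition 'offers delivery' does not hold → requirement n/a → met
5. responsible-vendor training 116 days ago vs limit 120 → met
6. sale-to-minor violations in the past year 2 > 0 → not met
7. condition 'sells kegs' holds; days of unreported inventory shrinkage 4 ≤ 7 → met
8. age-verification audit 565 days ago vs limit 540 → not met
Not met: 6, 8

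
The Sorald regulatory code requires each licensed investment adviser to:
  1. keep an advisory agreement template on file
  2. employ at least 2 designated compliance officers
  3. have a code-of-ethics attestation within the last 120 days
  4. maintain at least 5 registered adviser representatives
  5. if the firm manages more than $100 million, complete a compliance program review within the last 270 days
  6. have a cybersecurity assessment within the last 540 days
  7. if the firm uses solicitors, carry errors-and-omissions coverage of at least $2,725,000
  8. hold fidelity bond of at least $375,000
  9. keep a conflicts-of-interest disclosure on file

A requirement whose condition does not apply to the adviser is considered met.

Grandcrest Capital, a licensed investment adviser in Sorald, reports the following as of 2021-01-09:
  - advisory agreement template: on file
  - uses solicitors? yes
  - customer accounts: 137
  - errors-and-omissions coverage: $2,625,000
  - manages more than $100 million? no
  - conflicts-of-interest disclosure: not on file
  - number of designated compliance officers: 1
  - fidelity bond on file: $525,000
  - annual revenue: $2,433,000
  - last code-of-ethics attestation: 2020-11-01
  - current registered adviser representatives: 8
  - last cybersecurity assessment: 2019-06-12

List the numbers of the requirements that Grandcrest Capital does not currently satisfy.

1. advisory agreement template present → met
2. designated compliance officers 1 < 2 → not met
3. code-of-ethics attestation 69 days ago vs limit 120 → met
4. registered adviser representatives 8 ≥ 5 → met
5. condition 'manages more than $100 million' does not hold → requirement n/a → met
6. cybersecurity assessment 577 days ago vs limit 540 → not met
7. condition 'uses solicitors' holds; errors-and-omissions coverage $2,625,000 < $2,725,000 → not met
8. fidelity bond $525,000 ≥ $375,000 → met
9. conflicts-of-interest disclosure absent → not met
Not met: 2, 6, 7, 9

2, 6, 7, 9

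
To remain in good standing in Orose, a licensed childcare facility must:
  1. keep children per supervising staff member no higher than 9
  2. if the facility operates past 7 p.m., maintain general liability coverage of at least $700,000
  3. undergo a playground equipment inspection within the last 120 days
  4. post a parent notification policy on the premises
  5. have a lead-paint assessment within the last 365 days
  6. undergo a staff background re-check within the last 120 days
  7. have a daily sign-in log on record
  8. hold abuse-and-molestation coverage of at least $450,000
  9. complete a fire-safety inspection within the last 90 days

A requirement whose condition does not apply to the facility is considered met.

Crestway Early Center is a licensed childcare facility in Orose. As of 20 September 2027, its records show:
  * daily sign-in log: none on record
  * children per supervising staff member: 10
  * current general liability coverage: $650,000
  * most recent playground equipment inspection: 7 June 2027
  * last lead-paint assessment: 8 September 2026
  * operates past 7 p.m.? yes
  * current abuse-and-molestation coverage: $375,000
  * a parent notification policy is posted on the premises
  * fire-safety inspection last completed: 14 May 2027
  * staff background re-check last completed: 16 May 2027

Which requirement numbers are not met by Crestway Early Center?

1. children per supervising staff member 10 > 9 → not met
2. condition 'operates past 7 p.m.' holds; general liability coverage $650,000 < $700,000 → not met
3. playground equipment inspection 105 days ago vs limit 120 → met
4. parent notification policy present → met
5. lead-paint assessment 377 days ago vs limit 365 → not met
6. staff background re-check 127 days ago vs limit 120 → not met
7. daily sign-in log absent → not met
8. abuse-and-molestation coverage $375,000 < $450,000 → not met
9. fire-safety inspection 129 days ago vs limit 90 → not met
Not met: 1, 2, 5, 6, 7, 8, 9

1, 2, 5, 6, 7, 8, 9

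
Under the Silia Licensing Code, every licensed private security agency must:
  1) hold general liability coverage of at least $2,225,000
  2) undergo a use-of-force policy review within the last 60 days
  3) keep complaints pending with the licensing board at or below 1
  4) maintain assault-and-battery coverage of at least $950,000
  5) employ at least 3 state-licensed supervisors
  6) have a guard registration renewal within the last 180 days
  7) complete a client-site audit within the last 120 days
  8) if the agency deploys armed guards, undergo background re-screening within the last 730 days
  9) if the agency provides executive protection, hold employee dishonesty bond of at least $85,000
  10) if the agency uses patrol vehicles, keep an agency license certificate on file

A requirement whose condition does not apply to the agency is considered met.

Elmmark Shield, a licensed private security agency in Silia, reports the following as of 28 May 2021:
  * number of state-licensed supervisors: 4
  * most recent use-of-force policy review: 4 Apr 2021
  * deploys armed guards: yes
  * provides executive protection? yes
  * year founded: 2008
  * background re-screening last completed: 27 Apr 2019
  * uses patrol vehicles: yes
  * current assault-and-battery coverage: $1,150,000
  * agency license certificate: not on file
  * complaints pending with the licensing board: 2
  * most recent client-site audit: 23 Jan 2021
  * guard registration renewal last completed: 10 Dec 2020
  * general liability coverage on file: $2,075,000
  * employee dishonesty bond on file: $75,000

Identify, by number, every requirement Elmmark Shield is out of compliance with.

1, 3, 7, 8, 9, 10

1. general liability coverage $2,075,000 < $2,225,000 → not met
2. use-of-force policy review 54 days ago vs limit 60 → met
3. complaints pending with the licensing board 2 > 1 → not met
4. assault-and-battery coverage $1,150,000 ≥ $950,000 → met
5. state-licensed supervisors 4 ≥ 3 → met
6. guard registration renewal 169 days ago vs limit 180 → met
7. client-site audit 125 days ago vs limit 120 → not met
8. condition 'deploys armed guards' holds; background re-screening 762 days ago vs limit 730 → not met
9. condition 'provides executive protection' holds; employee dishonesty bond $75,000 < $85,000 → not met
10. condition 'uses patrol vehicles' holds; agency license certificate absent → not met
Not met: 1, 3, 7, 8, 9, 10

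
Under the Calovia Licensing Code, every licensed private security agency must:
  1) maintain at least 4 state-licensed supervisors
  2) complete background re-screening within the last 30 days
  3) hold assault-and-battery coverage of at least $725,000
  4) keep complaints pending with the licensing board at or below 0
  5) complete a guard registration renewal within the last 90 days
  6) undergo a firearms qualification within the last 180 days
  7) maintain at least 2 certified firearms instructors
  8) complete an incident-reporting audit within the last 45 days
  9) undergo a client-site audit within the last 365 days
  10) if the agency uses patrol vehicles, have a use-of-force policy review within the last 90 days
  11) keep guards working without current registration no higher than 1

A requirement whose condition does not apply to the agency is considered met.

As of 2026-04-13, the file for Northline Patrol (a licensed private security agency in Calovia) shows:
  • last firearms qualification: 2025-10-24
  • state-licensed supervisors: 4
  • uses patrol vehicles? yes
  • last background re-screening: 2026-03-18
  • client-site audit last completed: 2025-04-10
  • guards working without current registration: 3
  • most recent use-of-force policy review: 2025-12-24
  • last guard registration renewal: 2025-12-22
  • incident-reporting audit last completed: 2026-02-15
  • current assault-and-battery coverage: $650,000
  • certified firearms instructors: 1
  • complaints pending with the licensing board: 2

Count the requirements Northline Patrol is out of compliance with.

1. state-licensed supervisors 4 ≥ 4 → met
2. background re-screening 26 days ago vs limit 30 → met
3. assault-and-battery coverage $650,000 < $725,000 → not met
4. complaints pending with the licensing board 2 > 0 → not met
5. guard registration renewal 112 days ago vs limit 90 → not met
6. firearms qualification 171 days ago vs limit 180 → met
7. certified firearms instructors 1 < 2 → not met
8. incident-reporting audit 57 days ago vs limit 45 → not met
9. client-site audit 368 days ago vs limit 365 → not met
10. condition 'uses patrol vehicles' holds; use-of-force policy review 110 days ago vs limit 90 → not met
11. guards working without current registration 3 > 1 → not met
Not met: 8 of 11

8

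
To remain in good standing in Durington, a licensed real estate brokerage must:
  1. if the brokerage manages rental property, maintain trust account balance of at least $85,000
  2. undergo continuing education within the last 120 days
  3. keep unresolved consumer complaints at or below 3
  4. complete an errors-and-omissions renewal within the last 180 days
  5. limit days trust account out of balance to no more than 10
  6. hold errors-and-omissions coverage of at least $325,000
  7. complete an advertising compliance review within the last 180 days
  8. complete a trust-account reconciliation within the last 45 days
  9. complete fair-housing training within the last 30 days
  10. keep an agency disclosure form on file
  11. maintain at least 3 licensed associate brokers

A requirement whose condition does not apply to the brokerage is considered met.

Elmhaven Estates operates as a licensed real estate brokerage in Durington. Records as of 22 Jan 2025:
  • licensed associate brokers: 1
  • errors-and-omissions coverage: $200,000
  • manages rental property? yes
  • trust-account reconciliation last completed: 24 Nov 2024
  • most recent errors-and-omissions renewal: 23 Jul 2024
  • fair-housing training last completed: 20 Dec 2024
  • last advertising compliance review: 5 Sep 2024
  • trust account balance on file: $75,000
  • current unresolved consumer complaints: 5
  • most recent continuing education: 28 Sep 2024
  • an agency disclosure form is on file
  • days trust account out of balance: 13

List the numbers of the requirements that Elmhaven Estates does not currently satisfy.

1, 3, 4, 5, 6, 8, 9, 11

1. condition 'manages rental property' holds; trust account balance $75,000 < $85,000 → not met
2. continuing education 116 days ago vs limit 120 → met
3. unresolved consumer complaints 5 > 3 → not met
4. errors-and-omissions renewal 183 days ago vs limit 180 → not met
5. days trust account out of balance 13 > 10 → not met
6. errors-and-omissions coverage $200,000 < $325,000 → not met
7. advertising compliance review 139 days ago vs limit 180 → met
8. trust-account reconciliation 59 days ago vs limit 45 → not met
9. fair-housing training 33 days ago vs limit 30 → not met
10. agency disclosure form present → met
11. licensed associate brokers 1 < 3 → not met
Not met: 1, 3, 4, 5, 6, 8, 9, 11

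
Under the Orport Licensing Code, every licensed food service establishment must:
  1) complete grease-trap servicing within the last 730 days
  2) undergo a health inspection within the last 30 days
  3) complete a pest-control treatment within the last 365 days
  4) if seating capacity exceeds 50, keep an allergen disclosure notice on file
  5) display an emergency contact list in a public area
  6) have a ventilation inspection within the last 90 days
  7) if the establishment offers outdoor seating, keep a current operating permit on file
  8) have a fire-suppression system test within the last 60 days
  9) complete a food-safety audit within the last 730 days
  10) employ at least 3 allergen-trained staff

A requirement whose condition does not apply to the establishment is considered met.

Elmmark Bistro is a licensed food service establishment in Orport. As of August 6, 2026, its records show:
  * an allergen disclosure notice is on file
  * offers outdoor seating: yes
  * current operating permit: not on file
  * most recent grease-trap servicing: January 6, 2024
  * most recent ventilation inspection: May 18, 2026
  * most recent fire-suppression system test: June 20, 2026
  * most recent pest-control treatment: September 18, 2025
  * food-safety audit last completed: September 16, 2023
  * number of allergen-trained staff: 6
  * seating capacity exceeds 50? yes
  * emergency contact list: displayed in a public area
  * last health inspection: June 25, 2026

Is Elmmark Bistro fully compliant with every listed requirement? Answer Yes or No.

1. grease-trap servicing 943 days ago vs limit 730 → not met
2. health inspection 42 days ago vs limit 30 → not met
3. pest-control treatment 322 days ago vs limit 365 → met
4. condition 'seating capacity exceeds 50' holds; allergen disclosure notice present → met
5. emergency contact list present → met
6. ventilation inspection 80 days ago vs limit 90 → met
7. condition 'offers outdoor seating' holds; current operating permit absent → not met
8. fire-suppression system test 47 days ago vs limit 60 → met
9. food-safety audit 1055 days ago vs limit 730 → not met
10. allergen-trained staff 6 ≥ 3 → met
Not met: 1, 2, 7, 9

No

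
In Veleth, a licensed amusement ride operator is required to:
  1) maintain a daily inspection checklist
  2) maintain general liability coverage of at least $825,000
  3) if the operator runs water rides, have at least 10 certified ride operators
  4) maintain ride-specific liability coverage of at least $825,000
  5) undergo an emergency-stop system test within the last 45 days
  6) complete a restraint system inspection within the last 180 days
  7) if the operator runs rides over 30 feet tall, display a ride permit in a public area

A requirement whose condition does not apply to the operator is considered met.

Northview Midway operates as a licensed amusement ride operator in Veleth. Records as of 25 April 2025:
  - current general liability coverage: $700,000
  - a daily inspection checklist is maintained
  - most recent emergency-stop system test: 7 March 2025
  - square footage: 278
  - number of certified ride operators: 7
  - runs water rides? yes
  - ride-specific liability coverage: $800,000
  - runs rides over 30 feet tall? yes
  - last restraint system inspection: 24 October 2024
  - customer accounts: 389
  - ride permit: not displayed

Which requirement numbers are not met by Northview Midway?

2, 3, 4, 5, 6, 7

1. daily inspection checklist present → met
2. general liability coverage $700,000 < $825,000 → not met
3. condition 'runs water rides' holds; certified ride operators 7 < 10 → not met
4. ride-specific liability coverage $800,000 < $825,000 → not met
5. emergency-stop system test 49 days ago vs limit 45 → not met
6. restraint system inspection 183 days ago vs limit 180 → not met
7. condition 'runs rides over 30 feet tall' holds; ride permit absent → not met
Not met: 2, 3, 4, 5, 6, 7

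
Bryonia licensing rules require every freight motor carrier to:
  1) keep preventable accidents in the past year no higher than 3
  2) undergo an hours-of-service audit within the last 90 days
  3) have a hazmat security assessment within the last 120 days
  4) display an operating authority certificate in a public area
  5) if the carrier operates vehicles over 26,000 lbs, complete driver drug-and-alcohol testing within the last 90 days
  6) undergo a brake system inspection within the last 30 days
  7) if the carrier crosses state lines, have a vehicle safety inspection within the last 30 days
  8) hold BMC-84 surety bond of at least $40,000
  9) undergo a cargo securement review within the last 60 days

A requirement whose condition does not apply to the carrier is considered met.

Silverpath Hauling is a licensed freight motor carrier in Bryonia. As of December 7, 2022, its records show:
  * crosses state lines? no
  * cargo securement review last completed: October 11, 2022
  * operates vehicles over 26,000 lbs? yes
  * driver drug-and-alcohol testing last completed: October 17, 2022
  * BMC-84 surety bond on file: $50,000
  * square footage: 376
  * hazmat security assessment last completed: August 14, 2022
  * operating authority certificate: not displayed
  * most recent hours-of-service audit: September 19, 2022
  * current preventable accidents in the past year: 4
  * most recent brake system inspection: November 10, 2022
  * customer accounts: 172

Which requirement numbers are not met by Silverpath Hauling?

1, 4

1. preventable accidents in the past year 4 > 3 → not met
2. hours-of-service audit 79 days ago vs limit 90 → met
3. hazmat security assessment 115 days ago vs limit 120 → met
4. operating authority certificate absent → not met
5. condition 'operates vehicles over 26,000 lbs' holds; driver drug-and-alcohol testing 51 days ago vs limit 90 → met
6. brake system inspection 27 days ago vs limit 30 → met
7. condition 'crosses state lines' does not hold → requirement n/a → met
8. BMC-84 surety bond $50,000 ≥ $40,000 → met
9. cargo securement review 57 days ago vs limit 60 → met
Not met: 1, 4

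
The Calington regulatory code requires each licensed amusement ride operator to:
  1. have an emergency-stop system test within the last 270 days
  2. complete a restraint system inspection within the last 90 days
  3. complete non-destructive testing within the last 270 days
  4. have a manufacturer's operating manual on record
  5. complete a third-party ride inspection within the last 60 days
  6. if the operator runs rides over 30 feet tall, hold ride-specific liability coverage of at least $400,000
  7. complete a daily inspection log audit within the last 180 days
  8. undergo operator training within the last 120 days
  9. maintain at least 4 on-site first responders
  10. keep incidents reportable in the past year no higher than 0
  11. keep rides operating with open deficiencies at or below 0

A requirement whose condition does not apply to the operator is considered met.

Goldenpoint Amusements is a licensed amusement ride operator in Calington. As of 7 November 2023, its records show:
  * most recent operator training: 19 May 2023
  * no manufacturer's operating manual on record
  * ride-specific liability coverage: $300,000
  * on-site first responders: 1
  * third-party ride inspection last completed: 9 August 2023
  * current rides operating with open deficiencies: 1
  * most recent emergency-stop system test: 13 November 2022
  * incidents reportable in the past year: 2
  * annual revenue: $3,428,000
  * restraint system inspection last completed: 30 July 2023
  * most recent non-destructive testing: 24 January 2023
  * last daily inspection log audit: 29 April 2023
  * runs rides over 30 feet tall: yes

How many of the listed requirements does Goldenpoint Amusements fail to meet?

1. emergency-stop system test 359 days ago vs limit 270 → not met
2. restraint system inspection 100 days ago vs limit 90 → not met
3. non-destructive testing 287 days ago vs limit 270 → not met
4. manufacturer's operating manual absent → not met
5. third-party ride inspection 90 days ago vs limit 60 → not met
6. condition 'runs rides over 30 feet tall' holds; ride-specific liability coverage $300,000 < $400,000 → not met
7. daily inspection log audit 192 days ago vs limit 180 → not met
8. operator training 172 days ago vs limit 120 → not met
9. on-site first responders 1 < 4 → not met
10. incidents reportable in the past year 2 > 0 → not met
11. rides operating with open deficiencies 1 > 0 → not met
Not met: 11 of 11

11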